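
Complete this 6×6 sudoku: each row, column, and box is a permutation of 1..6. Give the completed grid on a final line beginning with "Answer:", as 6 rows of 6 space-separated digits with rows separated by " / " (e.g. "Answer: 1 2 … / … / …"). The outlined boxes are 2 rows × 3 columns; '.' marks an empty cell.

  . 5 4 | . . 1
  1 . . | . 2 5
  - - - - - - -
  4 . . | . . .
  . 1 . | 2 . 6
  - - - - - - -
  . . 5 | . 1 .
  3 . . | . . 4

Step 1. [r3c6∈{3}] nothing but 3 survives at r3c6. So r3c6=3.
Step 2. [r5c4∈{3,6}] r5c4 is the only open cell in row 5 admitting 3 ⇒ r5c4=3.
Step 3. [r1c4∈{6}] only 6 remains possible at r1c4. So r1c4=6.
Step 4. [r5c1∈{2,6}] r5c1 is the only open cell in col 1 admitting 6, so r5c1=6.
Step 5. [r6c2∈{2}] only 2 remains possible at r6c2, so r6c2=2.
Step 6. [r3c5∈{5}] r3c5's peers cover all but 5. So r3c5=5.
Step 7. [r3c2∈{6}] r3c2's peers cover all but 6, so r3c2=6.
Step 8. [r4c3∈{3}] r4c3's peers cover all but 3, so r4c3=3.
Step 9. [r4c1∈{5}] r4c1 has the single candidate 5 ⇒ r4c1=5.
Step 10. [r5c6∈{2}] nothing but 2 survives at r5c6 ⇒ r5c6=2.
Step 11. [r1c5∈{3}] r1c5's peers cover all but 3, so r1c5=3.
Step 12. [r2c3∈{6}] only 6 remains possible at r2c3, so r2c3=6.
Step 13. [r2c4∈{4}] only 4 remains possible at r2c4 ⇒ r2c4=4.
Step 14. [r5c2∈{4}] r5c2's peers cover all but 4 ⇒ r5c2=4.
Step 15. [r3c3∈{2}] nothing but 2 survives at r3c3. So r3c3=2.
Step 16. [r2c2∈{3}] r2c2's peers cover all but 3 ⇒ r2c2=3.
Step 17. [r4c5∈{4}] nothing but 4 survives at r4c5 ⇒ r4c5=4.
Step 18. [r6c3∈{1}] r6c3 has the single candidate 1 ⇒ r6c3=1.
Step 19. [r1c1∈{2}] nothing but 2 survives at r1c1 ⇒ r1c1=2.
Step 20. [r6c5∈{6}] only 6 remains possible at r6c5 ⇒ r6c5=6.
Step 21. [r6c4∈{5}] only 5 remains possible at r6c4. So r6c4=5.
Step 22. [r3c4∈{1}] nothing but 1 survives at r3c4 ⇒ r3c4=1.

Answer: 2 5 4 6 3 1 / 1 3 6 4 2 5 / 4 6 2 1 5 3 / 5 1 3 2 4 6 / 6 4 5 3 1 2 / 3 2 1 5 6 4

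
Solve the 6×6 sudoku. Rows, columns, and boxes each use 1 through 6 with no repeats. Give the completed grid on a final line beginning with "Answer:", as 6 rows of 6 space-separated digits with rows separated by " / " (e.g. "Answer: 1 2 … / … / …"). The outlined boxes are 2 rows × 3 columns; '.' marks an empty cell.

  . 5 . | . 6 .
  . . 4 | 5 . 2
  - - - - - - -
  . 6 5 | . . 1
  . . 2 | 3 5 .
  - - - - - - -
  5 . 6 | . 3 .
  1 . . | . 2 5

Step 1. [r5c6∈{4}] r5c6's peers cover all but 4 ⇒ r5c6=4.
Step 2. [r1c3∈{1,3}] col 3 places 1 nowhere but r1c3, so r1c3=1.
Step 3. [r2c2∈{3}] r2c2 is down to just 3, so r2c2=3.
Step 4. [r3c5∈{4}] r3c5 has the single candidate 4, so r3c5=4.
Step 5. [r4c2∈{1,4}] row 4 places 1 nowhere but r4c2, so r4c2=1.
Step 6. [r1c6∈{3}] r1c6's peers cover all but 3, so r1c6=3.
Step 7. [r6c4∈{6}] r6c4 is down to just 6. So r6c4=6.
Step 8. [r6c2∈{4}] only 4 remains possible at r6c2 ⇒ r6c2=4.
Step 9. [r3c1∈{3}] r3c1 is down to just 3 ⇒ r3c1=3.
Step 10. [r1c4∈{4}] r1c4's peers cover all but 4, so r1c4=4.
Step 11. [r2c1∈{6}] nothing but 6 survives at r2c1. So r2c1=6.
Step 12. [r1c1∈{2}] nothing but 2 survives at r1c1. So r1c1=2.
Step 13. [r3c4∈{2}] r3c4 has the single candidate 2. So r3c4=2.
Step 14. [r6c3∈{3}] r6c3 is down to just 3, so r6c3=3.
Step 15. [r4c6∈{6}] r4c6 is down to just 6, so r4c6=6.
Step 16. [r4c1∈{4}] r4c1 has the single candidate 4 ⇒ r4c1=4.
Step 17. [r5c2∈{2}] r5c2 is down to just 2. So r5c2=2.
Step 18. [r2c5∈{1}] r2c5's peers cover all but 1 ⇒ r2c5=1.
Step 19. [r5c4∈{1}] r5c4 has the single candidate 1. So r5c4=1.

Answer: 2 5 1 4 6 3 / 6 3 4 5 1 2 / 3 6 5 2 4 1 / 4 1 2 3 5 6 / 5 2 6 1 3 4 / 1 4 3 6 2 5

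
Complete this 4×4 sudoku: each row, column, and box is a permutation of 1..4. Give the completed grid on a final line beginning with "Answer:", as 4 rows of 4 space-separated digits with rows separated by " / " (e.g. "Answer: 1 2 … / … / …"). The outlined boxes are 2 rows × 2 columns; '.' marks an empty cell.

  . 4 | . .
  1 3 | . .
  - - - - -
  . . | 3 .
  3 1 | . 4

Step 1. [r2c4∈{2}] only 2 remains possible at r2c4. So r2c4=2.
Step 2. [r1c1∈{2}] nothing but 2 survives at r1c1. So r1c1=2.
Step 3. [r1c3∈{1}] r1c3's peers cover all but 1 ⇒ r1c3=1.
Step 4. [r3c1∈{4}] r3c1 is down to just 4 ⇒ r3c1=4.
Step 5. [r4c3∈{2}] nothing but 2 survives at r4c3 ⇒ r4c3=2.
Step 6. [r3c4∈{1}] r3c4's peers cover all but 1. So r3c4=1.
Step 7. [r1c4∈{3}] r1c4 has the single candidate 3, so r1c4=3.
Step 8. [r2c3∈{4}] r2c3 has the single candidate 4. So r2c3=4.
Step 9. [r3c2∈{2}] only 2 remains possible at r3c2, so r3c2=2.

Answer: 2 4 1 3 / 1 3 4 2 / 4 2 3 1 / 3 1 2 4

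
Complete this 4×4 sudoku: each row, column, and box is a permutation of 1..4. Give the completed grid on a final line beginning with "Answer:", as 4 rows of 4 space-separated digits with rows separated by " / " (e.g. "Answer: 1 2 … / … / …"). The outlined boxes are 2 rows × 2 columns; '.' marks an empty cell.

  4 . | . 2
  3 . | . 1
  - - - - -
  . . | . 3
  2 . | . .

Step 1. [r4c4∈{4}] only 4 remains possible at r4c4. So r4c4=4.
Step 2. [r3c1∈{1}] only 1 remains possible at r3c1, so r3c1=1.
Step 3. [r4c2∈{3}] only 3 remains possible at r4c2, so r4c2=3.
Step 4. [r4c3∈{1}] r4c3's peers cover all but 1. So r4c3=1.
Step 5. [r1c2∈{1}] r1c2's peers cover all but 1, so r1c2=1.
Step 6. [r3c2∈{4}] r3c2 is down to just 4. So r3c2=4.
Step 7. [r2c3∈{4}] r2c3 is down to just 4. So r2c3=4.
Step 8. [r1c3∈{3}] only 3 remains possible at r1c3 ⇒ r1c3=3.
Step 9. [r2c2∈{2}] r2c2 has the single candidate 2. So r2c2=2.
Step 10. [r3c3∈{2}] r3c3 is down to just 2, so r3c3=2.

Answer: 4 1 3 2 / 3 2 4 1 / 1 4 2 3 / 2 3 1 4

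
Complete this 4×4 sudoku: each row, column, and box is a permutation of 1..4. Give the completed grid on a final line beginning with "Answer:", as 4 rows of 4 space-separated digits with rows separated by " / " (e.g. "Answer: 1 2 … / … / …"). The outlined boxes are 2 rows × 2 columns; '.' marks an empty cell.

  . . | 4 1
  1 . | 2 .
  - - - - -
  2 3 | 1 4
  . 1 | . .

Step 1. [r2c4∈{3}] r2c4 is down to just 3. So r2c4=3.
Step 2. [r1c2∈{2}] r1c2's peers cover all but 2, so r1c2=2.
Step 3. [r4c3∈{3}] r4c3 has the single candidate 3 ⇒ r4c3=3.
Step 4. [r2c2∈{4}] r2c2's peers cover all but 4. So r2c2=4.
Step 5. [r4c1∈{4}] r4c1's peers cover all but 4, so r4c1=4.
Step 6. [r4c4∈{2}] r4c4 has the single candidate 2. So r4c4=2.
Step 7. [r1c1∈{3}] only 3 remains possible at r1c1, so r1c1=3.

Answer: 3 2 4 1 / 1 4 2 3 / 2 3 1 4 / 4 1 3 2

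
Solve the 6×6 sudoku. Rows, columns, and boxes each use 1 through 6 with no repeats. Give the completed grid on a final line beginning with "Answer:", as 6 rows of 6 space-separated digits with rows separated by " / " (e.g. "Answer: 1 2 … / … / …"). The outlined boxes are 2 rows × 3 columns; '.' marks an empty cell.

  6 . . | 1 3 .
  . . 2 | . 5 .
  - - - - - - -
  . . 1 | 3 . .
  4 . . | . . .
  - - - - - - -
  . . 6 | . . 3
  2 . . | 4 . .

Step 1. [r3c1∈{5}] r3c1 has the single candidate 5 ⇒ r3c1=5.
Step 2. [r1c3∈{4,5}] across col 3, 4 lands solely at r1c3. So r1c3=4.
Step 3. [r5c1∈{1}] r5c1 has the single candidate 1. So r5c1=1.
Step 4. [r6c3∈{3,5}] r6c3 is the only open cell in col 3 admitting 5. So r6c3=5.
Step 5. [r4c6∈{1,2,5,6}] in col 6, 5 fits only at r4c6. So r4c6=5.
Step 6. [r5c5∈{2}] nothing but 2 survives at r5c5. So r5c5=2.
Step 7. [r4c4∈{2,6}] 2 has one home in col 4: r4c4 ⇒ r4c4=2.
Step 8. [r4c5∈{1,6}] row 4 places 1 nowhere but r4c5 ⇒ r4c5=1.
Step 9. [r3c5∈{4,6}] 4 has one home in col 5: r3c5 ⇒ r3c5=4.
Step 10. [r3c6∈{6}] r3c6's peers cover all but 6. So r3c6=6.
Step 11. [r6c2∈{3}] r6c2 is down to just 3 ⇒ r6c2=3.
Step 12. [r5c4∈{5}] nothing but 5 survives at r5c4 ⇒ r5c4=5.
Step 13. [r4c3∈{3}] r4c3 is down to just 3, so r4c3=3.
Step 14. [r4c2∈{6}] r4c2's peers cover all but 6 ⇒ r4c2=6.
Step 15. [r6c5∈{6}] r6c5 is down to just 6. So r6c5=6.
Step 16. [r2c1∈{3}] only 3 remains possible at r2c1. So r2c1=3.
Step 17. [r5c2∈{4}] r5c2 has the single candidate 4, so r5c2=4.
Step 18. [r3c2∈{2}] r3c2 has the single candidate 2 ⇒ r3c2=2.
Step 19. [r1c2∈{5}] r1c2 is down to just 5. So r1c2=5.
Step 20. [r2c2∈{1}] r2c2's peers cover all but 1. So r2c2=1.
Step 21. [r6c6∈{1}] r6c6 has the single candidate 1, so r6c6=1.
Step 22. [r1c6∈{2}] only 2 remains possible at r1c6. So r1c6=2.
Step 23. [r2c4∈{6}] nothing but 6 survives at r2c4. So r2c4=6.
Step 24. [r2c6∈{4}] only 4 remains possible at r2c6, so r2c6=4.

Answer: 6 5 4 1 3 2 / 3 1 2 6 5 4 / 5 2 1 3 4 6 / 4 6 3 2 1 5 / 1 4 6 5 2 3 / 2 3 5 4 6 1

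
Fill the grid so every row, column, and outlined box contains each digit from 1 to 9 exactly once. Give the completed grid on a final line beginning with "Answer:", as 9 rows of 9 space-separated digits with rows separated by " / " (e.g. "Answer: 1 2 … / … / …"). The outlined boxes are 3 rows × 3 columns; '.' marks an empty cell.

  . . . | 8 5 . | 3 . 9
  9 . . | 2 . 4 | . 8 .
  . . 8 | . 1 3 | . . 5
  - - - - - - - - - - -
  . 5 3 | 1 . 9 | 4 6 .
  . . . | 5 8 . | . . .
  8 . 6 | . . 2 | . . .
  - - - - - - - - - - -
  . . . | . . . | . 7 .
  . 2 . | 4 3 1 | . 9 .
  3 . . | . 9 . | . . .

Step 1. [r7c4∈{6}] r7c4 is down to just 6 ⇒ r7c4=6.
Step 2. [r4c5∈{7}] nothing but 7 survives at r4c5, so r4c5=7.
Step 3. [r7c9∈{1,2,3,4,8}] 3 has one home in row 7: r7c9, so r7c9=3.
Step 4. [r9c9∈{1,2,4,6,8}] 4 has one home in col 9: r9c9, so r9c9=4.
Step 5. [r2c3∈{1,5,7}] 5 has one home in row 2: r2c3 ⇒ r2c3=5.
Step 6. [r8c3∈{7}] nothing but 7 survives at r8c3 ⇒ r8c3=7.
Step 7. [r9c3∈{1}] r9c3's peers cover all but 1 ⇒ r9c3=1.
Step 8. [r7c7∈{1,2,5,8}] r7c7 is the only open cell in row 7 admitting 1, so r7c7=1.
Step 9. [r4c1∈{2}] only 2 remains possible at r4c1 ⇒ r4c1=2.
Step 10. [r2c5∈{6}] nothing but 6 survives at r2c5 ⇒ r2c5=6.
Step 11. [r3c7∈{2,6,7}] in box 3, 6 fits only at r3c7, so r3c7=6.
Step 12. [r5c9∈{1,2,7}] across col 9, 2 lands solely at r5c9. So r5c9=2.
Step 13. [r2c7∈{7}] nothing but 7 survives at r2c7, so r2c7=7.
Step 14. [r1c6∈{7}] r1c6's peers cover all but 7. So r1c6=7.
Step 15. [r2c9∈{1}] only 1 remains possible at r2c9. So r2c9=1.
Step 16. [r5c7∈{9}] only 9 remains possible at r5c7 ⇒ r5c7=9.
Step 17. [r5c3∈{4}] r5c3 has the single candidate 4 ⇒ r5c3=4.
Step 18. [r6c7∈{5}] r6c7 has the single candidate 5 ⇒ r6c7=5.
Step 19. [r9c2∈{6,8}] r9c2 is the only open cell in row 9 admitting 6 ⇒ r9c2=6.
Step 20. [r6c2∈{1,7,9}] across row 6, 9 lands solely at r6c2, so r6c2=9.
Step 21. [r3c8∈{2,4}] 2 has one home in row 3: r3c8 ⇒ r3c8=2.
Step 22. [r6c8∈{1,3}] in row 6, 1 fits only at r6c8. So r6c8=1.
Step 23. [r8c7∈{8}] r8c7 is down to just 8 ⇒ r8c7=8.
Step 24. [r7c2∈{4,8}] in col 2, 8 fits only at r7c2 ⇒ r7c2=8.
Step 25. [r7c1∈{4,5}] 4 has one home in row 7: r7c1. So r7c1=4.
Step 26. [r3c2∈{4,7}] across row 3, 4 lands solely at r3c2. So r3c2=4.
Step 27. [r5c2∈{1,7}] across col 2, 7 lands solely at r5c2. So r5c2=7.
Step 28. [r9c6∈{5,8}] across row 9, 8 lands solely at r9c6. So r9c6=8.
Step 29. [r1c1∈{1,6}] r1c1 is the only open cell in row 1 admitting 6. So r1c1=6.
Step 30. [r7c6∈{5}] r7c6 is down to just 5. So r7c6=5.
Step 31. [r1c2∈{1}] only 1 remains possible at r1c2. So r1c2=1.
Step 32. [r3c4∈{9}] only 9 remains possible at r3c4 ⇒ r3c4=9.
Step 33. [r3c1∈{7}] r3c1 has the single candidate 7, so r3c1=7.
Step 34. [r1c3∈{2}] r1c3 is down to just 2. So r1c3=2.
Step 35. [r7c3∈{9}] r7c3 has the single candidate 9 ⇒ r7c3=9.
Step 36. [r4c9∈{8}] r4c9 is down to just 8. So r4c9=8.
Step 37. [r6c4∈{3}] r6c4 has the single candidate 3. So r6c4=3.
Step 38. [r5c1∈{1}] nothing but 1 survives at r5c1, so r5c1=1.
Step 39. [r6c5∈{4}] r6c5 is down to just 4 ⇒ r6c5=4.
Step 40. [r8c9∈{6}] r8c9 is down to just 6, so r8c9=6.
Step 41. [r9c8∈{5}] r9c8's peers cover all but 5 ⇒ r9c8=5.
Step 42. [r5c6∈{6}] nothing but 6 survives at r5c6 ⇒ r5c6=6.
Step 43. [r9c4∈{7}] r9c4's peers cover all but 7. So r9c4=7.
Step 44. [r9c7∈{2}] r9c7 has the single candidate 2 ⇒ r9c7=2.
Step 45. [r7c5∈{2}] r7c5's peers cover all but 2, so r7c5=2.
Step 46. [r1c8∈{4}] r1c8's peers cover all but 4, so r1c8=4.
Step 47. [r2c2∈{3}] r2c2 is down to just 3 ⇒ r2c2=3.
Step 48. [r6c9∈{7}] r6c9 is down to just 7 ⇒ r6c9=7.
Step 49. [r8c1∈{5}] nothing but 5 survives at r8c1, so r8c1=5.
Step 50. [r5c8∈{3}] only 3 remains possible at r5c8. So r5c8=3.

Answer: 6 1 2 8 5 7 3 4 9 / 9 3 5 2 6 4 7 8 1 / 7 4 8 9 1 3 6 2 5 / 2 5 3 1 7 9 4 6 8 / 1 7 4 5 8 6 9 3 2 / 8 9 6 3 4 2 5 1 7 / 4 8 9 6 2 5 1 7 3 / 5 2 7 4 3 1 8 9 6 / 3 6 1 7 9 8 2 5 4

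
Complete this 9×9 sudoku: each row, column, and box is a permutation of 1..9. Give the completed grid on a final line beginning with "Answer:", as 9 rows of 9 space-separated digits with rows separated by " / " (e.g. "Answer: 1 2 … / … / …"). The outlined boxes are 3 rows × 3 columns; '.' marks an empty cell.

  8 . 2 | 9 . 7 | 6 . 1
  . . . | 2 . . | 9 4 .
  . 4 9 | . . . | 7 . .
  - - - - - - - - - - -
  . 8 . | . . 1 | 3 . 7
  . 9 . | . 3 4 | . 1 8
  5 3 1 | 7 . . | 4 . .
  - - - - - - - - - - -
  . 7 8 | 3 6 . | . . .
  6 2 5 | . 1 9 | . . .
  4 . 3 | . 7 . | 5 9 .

Step 1. [r3c8∈{2,3,5,8}] in box 3, 8 fits only at r3c8 ⇒ r3c8=8.
Step 2. [r3c5∈{5}] nothing but 5 survives at r3c5 ⇒ r3c5=5.
Step 3. [r7c8∈{2}] r7c8's peers cover all but 2 ⇒ r7c8=2.
Step 4. [r2c2∈{1,5,6}] in col 2, 6 fits only at r2c2, so r2c2=6.
Step 5. [r1c8∈{3,5}] row 1 places 3 nowhere but r1c8 ⇒ r1c8=3.
Step 6. [r2c1∈{1,3,7}] across row 2, 1 lands solely at r2c1. So r2c1=1.
Step 7. [r6c8∈{6}] r6c8 has the single candidate 6 ⇒ r6c8=6.
Step 8. [r5c7∈{2}] r5c7's peers cover all but 2. So r5c7=2.
Step 9. [r2c6∈{3,8}] row 2 places 3 nowhere but r2c6, so r2c6=3.
Step 10. [r9c4∈{8}] r9c4's peers cover all but 8. So r9c4=8.
Step 11. [r5c4∈{5,6}] r5c4 is the only open cell in row 5 admitting 5. So r5c4=5.
Step 12. [r5c3∈{6,7}] row 5 places 6 nowhere but r5c3, so r5c3=6.
Step 13. [r6c6∈{2,8}] in col 6, 8 fits only at r6c6, so r6c6=8.
Step 14. [r6c5∈{2,9}] 2 has one home in row 6: r6c5, so r6c5=2.
Step 15. [r4c4∈{6}] r4c4 is down to just 6, so r4c4=6.
Step 16. [r7c9∈{4}] only 4 remains possible at r7c9, so r7c9=4.
Step 17. [r8c4∈{4}] only 4 remains possible at r8c4 ⇒ r8c4=4.
Step 18. [r9c6∈{2}] nothing but 2 survives at r9c6, so r9c6=2.
Step 19. [r4c3∈{4}] nothing but 4 survives at r4c3, so r4c3=4.
Step 20. [r8c9∈{3}] only 3 remains possible at r8c9 ⇒ r8c9=3.
Step 21. [r6c9∈{9}] r6c9's peers cover all but 9, so r6c9=9.
Step 22. [r2c9∈{5}] r2c9 has the single candidate 5, so r2c9=5.
Step 23. [r9c2∈{1}] nothing but 1 survives at r9c2, so r9c2=1.
Step 24. [r7c6∈{5}] r7c6 is down to just 5, so r7c6=5.
Step 25. [r4c5∈{9}] r4c5 is down to just 9 ⇒ r4c5=9.
Step 26. [r7c7∈{1}] only 1 remains possible at r7c7, so r7c7=1.
Step 27. [r2c3∈{7}] nothing but 7 survives at r2c3 ⇒ r2c3=7.
Step 28. [r9c9∈{6}] r9c9 has the single candidate 6, so r9c9=6.
Step 29. [r3c4∈{1}] nothing but 1 survives at r3c4. So r3c4=1.
Step 30. [r4c1∈{2}] r4c1's peers cover all but 2, so r4c1=2.
Step 31. [r3c9∈{2}] r3c9's peers cover all but 2 ⇒ r3c9=2.
Step 32. [r8c8∈{7}] r8c8 is down to just 7. So r8c8=7.
Step 33. [r1c2∈{5}] only 5 remains possible at r1c2, so r1c2=5.
Step 34. [r5c1∈{7}] r5c1's peers cover all but 7. So r5c1=7.
Step 35. [r3c1∈{3}] only 3 remains possible at r3c1, so r3c1=3.
Step 36. [r1c5∈{4}] nothing but 4 survives at r1c5, so r1c5=4.
Step 37. [r7c1∈{9}] only 9 remains possible at r7c1 ⇒ r7c1=9.
Step 38. [r2c5∈{8}] r2c5 is down to just 8, so r2c5=8.
Step 39. [r4c8∈{5}] r4c8's peers cover all but 5 ⇒ r4c8=5.
Step 40. [r8c7∈{8}] r8c7 has the single candidate 8 ⇒ r8c7=8.
Step 41. [r3c6∈{6}] nothing but 6 survives at r3c6. So r3c6=6.

Answer: 8 5 2 9 4 7 6 3 1 / 1 6 7 2 8 3 9 4 5 / 3 4 9 1 5 6 7 8 2 / 2 8 4 6 9 1 3 5 7 / 7 9 6 5 3 4 2 1 8 / 5 3 1 7 2 8 4 6 9 / 9 7 8 3 6 5 1 2 4 / 6 2 5 4 1 9 8 7 3 / 4 1 3 8 7 2 5 9 6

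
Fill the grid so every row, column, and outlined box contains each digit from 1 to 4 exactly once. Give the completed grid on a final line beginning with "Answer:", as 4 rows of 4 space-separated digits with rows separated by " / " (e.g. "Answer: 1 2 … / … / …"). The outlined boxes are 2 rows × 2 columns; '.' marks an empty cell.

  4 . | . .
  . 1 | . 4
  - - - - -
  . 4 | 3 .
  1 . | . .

Step 1. [r4c4∈{2}] r4c4 has the single candidate 2, so r4c4=2.
Step 2. [r1c2∈{2,3}] 2 has one home in col 2: r1c2. So r1c2=2.
Step 3. [r1c3∈{1}] only 1 remains possible at r1c3 ⇒ r1c3=1.
Step 4. [r4c2∈{3}] nothing but 3 survives at r4c2, so r4c2=3.
Step 5. [r2c1∈{3}] r2c1 is down to just 3 ⇒ r2c1=3.
Step 6. [r1c4∈{3}] only 3 remains possible at r1c4 ⇒ r1c4=3.
Step 7. [r4c3∈{4}] r4c3's peers cover all but 4, so r4c3=4.
Step 8. [r2c3∈{2}] nothing but 2 survives at r2c3 ⇒ r2c3=2.
Step 9. [r3c1∈{2}] r3c1 has the single candidate 2 ⇒ r3c1=2.
Step 10. [r3c4∈{1}] only 1 remains possible at r3c4 ⇒ r3c4=1.

Answer: 4 2 1 3 / 3 1 2 4 / 2 4 3 1 / 1 3 4 2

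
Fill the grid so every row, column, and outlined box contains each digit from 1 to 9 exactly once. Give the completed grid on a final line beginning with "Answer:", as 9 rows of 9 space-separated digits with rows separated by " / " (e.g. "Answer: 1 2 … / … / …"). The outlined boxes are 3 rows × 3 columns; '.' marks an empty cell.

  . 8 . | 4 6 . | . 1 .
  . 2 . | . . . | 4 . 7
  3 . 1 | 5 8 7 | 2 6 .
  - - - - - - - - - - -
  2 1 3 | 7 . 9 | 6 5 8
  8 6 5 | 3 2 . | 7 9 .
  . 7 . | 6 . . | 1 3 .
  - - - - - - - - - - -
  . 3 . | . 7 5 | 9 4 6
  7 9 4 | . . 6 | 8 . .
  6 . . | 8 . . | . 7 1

Step 1. [r2c4∈{1,9}] in col 4, 9 fits only at r2c4. So r2c4=9.
Step 2. [r6c1∈{4,9}] r6c1 is the only open cell in col 1 admitting 4 ⇒ r6c1=4.
Step 3. [r8c9∈{2,3,5}] across row 8, 5 lands solely at r8c9 ⇒ r8c9=5.
Step 4. [r8c5∈{1,3}] 3 has one home in row 8: r8c5 ⇒ r8c5=3.
Step 5. [r1c1∈{5,9}] 9 has one home in col 1: r1c1, so r1c1=9.
Step 6. [r8c4∈{1,2}] row 8 places 1 nowhere but r8c4. So r8c4=1.
Step 7. [r4c5∈{4}] nothing but 4 survives at r4c5. So r4c5=4.
Step 8. [r1c6∈{2,3}] row 1 places 2 nowhere but r1c6 ⇒ r1c6=2.
Step 9. [r2c6∈{1,3}] 3 has one home in row 2: r2c6 ⇒ r2c6=3.
Step 10. [r9c3∈{2}] nothing but 2 survives at r9c3 ⇒ r9c3=2.
Step 11. [r1c7∈{3,5}] across row 1, 5 lands solely at r1c7 ⇒ r1c7=5.
Step 12. [r2c8∈{8}] nothing but 8 survives at r2c8. So r2c8=8.
Step 13. [r1c9∈{3}] only 3 remains possible at r1c9, so r1c9=3.
Step 14. [r8c8∈{2}] r8c8's peers cover all but 2. So r8c8=2.
Step 15. [r7c3∈{8}] r7c3 is down to just 8. So r7c3=8.
Step 16. [r7c1∈{1}] r7c1's peers cover all but 1. So r7c1=1.
Step 17. [r6c6∈{8}] nothing but 8 survives at r6c6. So r6c6=8.
Step 18. [r9c2∈{5}] r9c2 is down to just 5 ⇒ r9c2=5.
Step 19. [r6c5∈{5}] only 5 remains possible at r6c5. So r6c5=5.
Step 20. [r9c7∈{3}] r9c7's peers cover all but 3, so r9c7=3.
Step 21. [r6c9∈{2}] nothing but 2 survives at r6c9 ⇒ r6c9=2.
Step 22. [r2c5∈{1}] nothing but 1 survives at r2c5, so r2c5=1.
Step 23. [r5c9∈{4}] r5c9 has the single candidate 4 ⇒ r5c9=4.
Step 24. [r2c3∈{6}] only 6 remains possible at r2c3, so r2c3=6.
Step 25. [r5c6∈{1}] r5c6 is down to just 1 ⇒ r5c6=1.
Step 26. [r9c6∈{4}] r9c6 is down to just 4 ⇒ r9c6=4.
Step 27. [r3c9∈{9}] nothing but 9 survives at r3c9 ⇒ r3c9=9.
Step 28. [r7c4∈{2}] only 2 remains possible at r7c4 ⇒ r7c4=2.
Step 29. [r9c5∈{9}] nothing but 9 survives at r9c5 ⇒ r9c5=9.
Step 30. [r6c3∈{9}] r6c3's peers cover all but 9. So r6c3=9.
Step 31. [r1c3∈{7}] r1c3 has the single candidate 7, so r1c3=7.
Step 32. [r3c2∈{4}] r3c2's peers cover all but 4, so r3c2=4.
Step 33. [r2c1∈{5}] r2c1 is down to just 5, so r2c1=5.

Answer: 9 8 7 4 6 2 5 1 3 / 5 2 6 9 1 3 4 8 7 / 3 4 1 5 8 7 2 6 9 / 2 1 3 7 4 9 6 5 8 / 8 6 5 3 2 1 7 9 4 / 4 7 9 6 5 8 1 3 2 / 1 3 8 2 7 5 9 4 6 / 7 9 4 1 3 6 8 2 5 / 6 5 2 8 9 4 3 7 1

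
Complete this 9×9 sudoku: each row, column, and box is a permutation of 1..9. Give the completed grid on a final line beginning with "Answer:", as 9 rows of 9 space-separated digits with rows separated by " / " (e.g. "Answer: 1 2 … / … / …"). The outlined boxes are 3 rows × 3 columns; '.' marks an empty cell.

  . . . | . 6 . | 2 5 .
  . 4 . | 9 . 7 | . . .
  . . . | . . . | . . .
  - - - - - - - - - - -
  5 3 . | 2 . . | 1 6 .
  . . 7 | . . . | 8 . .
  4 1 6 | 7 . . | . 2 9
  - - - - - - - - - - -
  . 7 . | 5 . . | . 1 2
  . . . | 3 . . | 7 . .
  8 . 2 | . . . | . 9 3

Step 1. [r4c3∈{8,9}] 8 has one home in box 4: r4c3 ⇒ r4c3=8.
Step 2. [r3c7∈{3,4,6,9}] col 7 places 9 nowhere but r3c7 ⇒ r3c7=9.
Step 3. [r3c8∈{3,4,7,8}] across col 8, 7 lands solely at r3c8 ⇒ r3c8=7.
Step 4. [r1c1∈{1,3,7,9}] in row 1, 7 fits only at r1c1, so r1c1=7.
Step 5. [r9c5∈{1,4,7}] 7 has one home in row 9: r9c5, so r9c5=7.
Step 6. [r8c8∈{4,8}] along col 7, every 4-candidate lies inside box 9. So r8c8≠4.
Step 7. [r5c8∈{3,4}] in col 8, 4 fits only at r5c8. So r5c8=4.
Step 8. [r2c8∈{3,8}] r2c8 is the only open cell in col 8 admitting 3, so r2c8=3.
Step 9. [r2c7∈{6}] r2c7 has the single candidate 6. So r2c7=6.
Step 10. [r8c9∈{4,5,6,8}] col 9 places 6 nowhere but r8c9, so r8c9=6.
Step 11. [r7c7∈{4}] r7c7 is down to just 4, so r7c7=4.
Step 12. [r8c3∈{1,4,5,9}] 4 has one home in col 3: r8c3, so r8c3=4.
Step 13. [r8c1∈{1,9}] r8c1 is the only open cell in box 7 admitting 1, so r8c1=1.
Step 14. [r2c1∈{2}] r2c1's peers cover all but 2, so r2c1=2.
Step 15. [r5c1∈{9}] only 9 remains possible at r5c1, so r5c1=9.
Step 16. [r5c9∈{5}] only 5 remains possible at r5c9 ⇒ r5c9=5.
Step 17. [r8c2∈{5,9}] row 8 places 5 nowhere but r8c2, so r8c2=5.
Step 18. [r7c3∈{3,9}] in box 7, 9 fits only at r7c3. So r7c3=9.
Step 19. [r7c5∈{8}] only 8 remains possible at r7c5, so r7c5=8.
Step 20. [r9c2∈{6}] only 6 remains possible at r9c2, so r9c2=6.
Step 21. [r3c2∈{8}] nothing but 8 survives at r3c2 ⇒ r3c2=8.
Step 22. [r1c4∈{1,4,8}] across col 4, 8 lands solely at r1c4 ⇒ r1c4=8.
Step 23. [r5c4∈{1,6}] col 4 places 6 nowhere but r5c4. So r5c4=6.
Step 24. [r6c6∈{3,5,8}] across row 6, 8 lands solely at r6c6. So r6c6=8.
Step 25. [r3c6∈{1,2,3,4,5}] r3c6 is the only open cell in col 6 admitting 5. So r3c6=5.
Step 26. [r2c5∈{1}] r2c5's peers cover all but 1. So r2c5=1.
Step 27. [r3c4∈{4}] nothing but 4 survives at r3c4, so r3c4=4.
Step 28. [r1c6∈{3}] r1c6 is down to just 3, so r1c6=3.
Step 29. [r3c3∈{1,3}] 3 has one home in col 3: r3c3. So r3c3=3.
Step 30. [r4c5∈{4,9}] across col 5, 4 lands solely at r4c5 ⇒ r4c5=4.
Step 31. [r8c5∈{2,9}] col 5 places 9 nowhere but r8c5, so r8c5=9.
Step 32. [r1c3∈{1}] r1c3 has the single candidate 1, so r1c3=1.
Step 33. [r6c7∈{3}] only 3 remains possible at r6c7 ⇒ r6c7=3.
Step 34. [r9c4∈{1}] r9c4's peers cover all but 1. So r9c4=1.
Step 35. [r2c9∈{8}] r2c9 is down to just 8, so r2c9=8.
Step 36. [r4c9∈{7}] r4c9 has the single candidate 7 ⇒ r4c9=7.
Step 37. [r3c9∈{1}] only 1 remains possible at r3c9, so r3c9=1.
Step 38. [r4c6∈{9}] r4c6 has the single candidate 9 ⇒ r4c6=9.
Step 39. [r7c1∈{3}] nothing but 3 survives at r7c1 ⇒ r7c1=3.
Step 40. [r3c5∈{2}] only 2 remains possible at r3c5 ⇒ r3c5=2.
Step 41. [r8c8∈{8}] nothing but 8 survives at r8c8 ⇒ r8c8=8.
Step 42. [r8c6∈{2}] r8c6 has the single candidate 2 ⇒ r8c6=2.
Step 43. [r5c5∈{3}] r5c5 has the single candidate 3, so r5c5=3.
Step 44. [r5c2∈{2}] r5c2's peers cover all but 2. So r5c2=2.
Step 45. [r6c5∈{5}] nothing but 5 survives at r6c5 ⇒ r6c5=5.
Step 46. [r9c7∈{5}] only 5 remains possible at r9c7 ⇒ r9c7=5.
Step 47. [r1c2∈{9}] r1c2 has the single candidate 9, so r1c2=9.
Step 48. [r2c3∈{5}] only 5 remains possible at r2c3 ⇒ r2c3=5.
Step 49. [r5c6∈{1}] r5c6 has the single candidate 1 ⇒ r5c6=1.
Step 50. [r9c6∈{4}] only 4 remains possible at r9c6. So r9c6=4.
Step 51. [r3c1∈{6}] r3c1 is down to just 6, so r3c1=6.
Step 52. [r7c6∈{6}] r7c6 is down to just 6, so r7c6=6.
Step 53. [r1c9∈{4}] r1c9 is down to just 4, so r1c9=4.

Answer: 7 9 1 8 6 3 2 5 4 / 2 4 5 9 1 7 6 3 8 / 6 8 3 4 2 5 9 7 1 / 5 3 8 2 4 9 1 6 7 / 9 2 7 6 3 1 8 4 5 / 4 1 6 7 5 8 3 2 9 / 3 7 9 5 8 6 4 1 2 / 1 5 4 3 9 2 7 8 6 / 8 6 2 1 7 4 5 9 3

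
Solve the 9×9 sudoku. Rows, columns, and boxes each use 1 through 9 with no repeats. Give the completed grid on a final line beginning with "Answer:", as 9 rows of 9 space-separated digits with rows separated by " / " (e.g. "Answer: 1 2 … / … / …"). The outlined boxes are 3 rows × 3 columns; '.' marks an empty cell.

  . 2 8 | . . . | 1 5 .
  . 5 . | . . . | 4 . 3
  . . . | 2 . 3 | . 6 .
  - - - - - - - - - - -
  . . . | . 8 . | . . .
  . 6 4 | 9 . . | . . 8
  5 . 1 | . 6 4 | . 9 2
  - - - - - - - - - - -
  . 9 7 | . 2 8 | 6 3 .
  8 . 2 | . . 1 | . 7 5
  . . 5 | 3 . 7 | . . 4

Step 1. [r3c3∈{9}] r3c3 has the single candidate 9, so r3c3=9.
Step 2. [r3c9∈{7}] r3c9 is down to just 7, so r3c9=7.
Step 3. [r6c4∈{7}] r6c4 has the single candidate 7, so r6c4=7.
Step 4. [r1c1∈{3,4,6,7}] 3 has one home in row 1: r1c1. So r1c1=3.
Step 5. [r2c1∈{1,6,7}] in box 1, 7 fits only at r2c1, so r2c1=7.
Step 6. [r5c8∈{1}] r5c8 is down to just 1. So r5c8=1.
Step 7. [r9c5∈{9}] nothing but 9 survives at r9c5 ⇒ r9c5=9.
Step 8. [r8c5∈{4}] nothing but 4 survives at r8c5 ⇒ r8c5=4.
Step 9. [r4c3∈{3}] r4c3's peers cover all but 3, so r4c3=3.
Step 10. [r5c7∈{3,5,7}] across row 5, 7 lands solely at r5c7 ⇒ r5c7=7.
Step 11. [r9c2∈{1}] only 1 remains possible at r9c2 ⇒ r9c2=1.
Step 12. [r2c4∈{1,6,8}] in col 4, 8 fits only at r2c4. So r2c4=8.
Step 13. [r5c1∈{2}] r5c1's peers cover all but 2 ⇒ r5c1=2.
Step 14. [r5c6∈{5}] only 5 remains possible at r5c6. So r5c6=5.
Step 15. [r3c1∈{1,4}] across col 1, 1 lands solely at r3c1, so r3c1=1.
Step 16. [r9c8∈{2,8}] 8 has one home in col 8: r9c8. So r9c8=8.
Step 17. [r2c6∈{6,9}] r2c6 is the only open cell in row 2 admitting 9 ⇒ r2c6=9.
Step 18. [r1c4∈{4,6}] row 1 places 4 nowhere but r1c4 ⇒ r1c4=4.
Step 19. [r4c1∈{9}] r4c1 is down to just 9 ⇒ r4c1=9.
Step 20. [r7c4∈{5}] only 5 remains possible at r7c4 ⇒ r7c4=5.
Step 21. [r8c2∈{3}] r8c2's peers cover all but 3. So r8c2=3.
Step 22. [r7c9∈{1}] r7c9 is down to just 1 ⇒ r7c9=1.
Step 23. [r2c8∈{2}] r2c8 is down to just 2, so r2c8=2.
Step 24. [r4c6∈{2}] r4c6 is down to just 2 ⇒ r4c6=2.
Step 25. [r4c7∈{5}] nothing but 5 survives at r4c7, so r4c7=5.
Step 26. [r2c3∈{6}] r2c3's peers cover all but 6. So r2c3=6.
Step 27. [r3c5∈{5}] r3c5's peers cover all but 5. So r3c5=5.
Step 28. [r5c5∈{3}] only 3 remains possible at r5c5, so r5c5=3.
Step 29. [r6c2∈{8}] r6c2's peers cover all but 8 ⇒ r6c2=8.
Step 30. [r1c9∈{9}] r1c9's peers cover all but 9. So r1c9=9.
Step 31. [r3c2∈{4}] nothing but 4 survives at r3c2. So r3c2=4.
Step 32. [r9c7∈{2}] nothing but 2 survives at r9c7, so r9c7=2.
Step 33. [r2c5∈{1}] r2c5 is down to just 1, so r2c5=1.
Step 34. [r1c6∈{6}] r1c6 is down to just 6 ⇒ r1c6=6.
Step 35. [r3c7∈{8}] only 8 remains possible at r3c7. So r3c7=8.
Step 36. [r4c4∈{1}] only 1 remains possible at r4c4, so r4c4=1.
Step 37. [r1c5∈{7}] r1c5's peers cover all but 7, so r1c5=7.
Step 38. [r4c8∈{4}] only 4 remains possible at r4c8. So r4c8=4.
Step 39. [r7c1∈{4}] only 4 remains possible at r7c1 ⇒ r7c1=4.
Step 40. [r9c1∈{6}] r9c1 has the single candidate 6 ⇒ r9c1=6.
Step 41. [r6c7∈{3}] only 3 remains possible at r6c7 ⇒ r6c7=3.
Step 42. [r4c9∈{6}] r4c9 has the single candidate 6. So r4c9=6.
Step 43. [r4c2∈{7}] r4c2 is down to just 7. So r4c2=7.
Step 44. [r8c4∈{6}] only 6 remains possible at r8c4 ⇒ r8c4=6.
Step 45. [r8c7∈{9}] r8c7 is down to just 9, so r8c7=9.

Answer: 3 2 8 4 7 6 1 5 9 / 7 5 6 8 1 9 4 2 3 / 1 4 9 2 5 3 8 6 7 / 9 7 3 1 8 2 5 4 6 / 2 6 4 9 3 5 7 1 8 / 5 8 1 7 6 4 3 9 2 / 4 9 7 5 2 8 6 3 1 / 8 3 2 6 4 1 9 7 5 / 6 1 5 3 9 7 2 8 4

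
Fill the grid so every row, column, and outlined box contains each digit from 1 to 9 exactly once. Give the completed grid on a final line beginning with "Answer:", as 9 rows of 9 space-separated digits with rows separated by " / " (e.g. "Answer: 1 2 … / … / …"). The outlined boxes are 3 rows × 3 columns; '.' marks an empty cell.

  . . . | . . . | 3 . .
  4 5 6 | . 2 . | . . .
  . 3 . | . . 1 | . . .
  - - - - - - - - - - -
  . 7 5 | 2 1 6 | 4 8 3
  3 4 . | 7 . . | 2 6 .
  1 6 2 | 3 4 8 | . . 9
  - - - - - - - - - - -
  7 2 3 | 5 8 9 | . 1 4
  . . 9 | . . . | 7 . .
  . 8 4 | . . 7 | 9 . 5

Step 1. [r1c2∈{1,9}] in col 2, 9 fits only at r1c2. So r1c2=9.
Step 2. [r9c8∈{2,3}] across row 9, 2 lands solely at r9c8. So r9c8=2.
Step 3. [r8c9∈{6,8}] row 8 places 8 nowhere but r8c9. So r8c9=8.
Step 4. [r6c8∈{5,7}] 7 has one home in row 6: r6c8, so r6c8=7.
Step 5. [r2c9∈{1,7}] 7 has one home in row 2: r2c9 ⇒ r2c9=7.
Step 6. [r9c5∈{3,6}] across row 9, 3 lands solely at r9c5 ⇒ r9c5=3.
Step 7. [r8c5∈{6}] r8c5's peers cover all but 6. So r8c5=6.
Step 8. [r1c3∈{1,7,8}] across col 3, 1 lands solely at r1c3 ⇒ r1c3=1.
Step 9. [r1c5∈{5,7}] 7 has one home in row 1: r1c5. So r1c5=7.
Step 10. [r5c5∈{5,9}] r5c5 is the only open cell in row 5 admitting 9, so r5c5=9.
Step 11. [r3c5∈{5}] r3c5's peers cover all but 5, so r3c5=5.
Step 12. [r1c6∈{4}] nothing but 4 survives at r1c6 ⇒ r1c6=4.
Step 13. [r2c8∈{9}] only 9 remains possible at r2c8 ⇒ r2c8=9.
Step 14. [r2c4∈{8}] nothing but 8 survives at r2c4, so r2c4=8.
Step 15. [r1c1∈{2,8}] in row 1, 8 fits only at r1c1. So r1c1=8.
Step 16. [r1c9∈{2,6}] across row 1, 2 lands solely at r1c9 ⇒ r1c9=2.
Step 17. [r3c9∈{6}] r3c9's peers cover all but 6, so r3c9=6.
Step 18. [r9c4∈{1}] nothing but 1 survives at r9c4 ⇒ r9c4=1.
Step 19. [r9c1∈{6}] r9c1 has the single candidate 6. So r9c1=6.
Step 20. [r2c6∈{3}] only 3 remains possible at r2c6 ⇒ r2c6=3.
Step 21. [r5c3∈{8}] nothing but 8 survives at r5c3 ⇒ r5c3=8.
Step 22. [r6c7∈{5}] only 5 remains possible at r6c7. So r6c7=5.
Step 23. [r1c4∈{6}] only 6 remains possible at r1c4, so r1c4=6.
Step 24. [r4c1∈{9}] nothing but 9 survives at r4c1, so r4c1=9.
Step 25. [r8c1∈{5}] r8c1 is down to just 5 ⇒ r8c1=5.
Step 26. [r3c1∈{2}] r3c1 is down to just 2 ⇒ r3c1=2.
Step 27. [r2c7∈{1}] nothing but 1 survives at r2c7, so r2c7=1.
Step 28. [r7c7∈{6}] nothing but 6 survives at r7c7. So r7c7=6.
Step 29. [r3c3∈{7}] only 7 remains possible at r3c3. So r3c3=7.
Step 30. [r8c4∈{4}] r8c4's peers cover all but 4 ⇒ r8c4=4.
Step 31. [r8c2∈{1}] r8c2 is down to just 1, so r8c2=1.
Step 32. [r3c8∈{4}] only 4 remains possible at r3c8 ⇒ r3c8=4.
Step 33. [r5c9∈{1}] r5c9 is down to just 1. So r5c9=1.
Step 34. [r5c6∈{5}] only 5 remains possible at r5c6. So r5c6=5.
Step 35. [r8c6∈{2}] nothing but 2 survives at r8c6. So r8c6=2.
Step 36. [r3c7∈{8}] r3c7 is down to just 8. So r3c7=8.
Step 37. [r1c8∈{5}] r1c8 is down to just 5 ⇒ r1c8=5.
Step 38. [r3c4∈{9}] r3c4 has the single candidate 9, so r3c4=9.
Step 39. [r8c8∈{3}] r8c8 has the single candidate 3, so r8c8=3.

Answer: 8 9 1 6 7 4 3 5 2 / 4 5 6 8 2 3 1 9 7 / 2 3 7 9 5 1 8 4 6 / 9 7 5 2 1 6 4 8 3 / 3 4 8 7 9 5 2 6 1 / 1 6 2 3 4 8 5 7 9 / 7 2 3 5 8 9 6 1 4 / 5 1 9 4 6 2 7 3 8 / 6 8 4 1 3 7 9 2 5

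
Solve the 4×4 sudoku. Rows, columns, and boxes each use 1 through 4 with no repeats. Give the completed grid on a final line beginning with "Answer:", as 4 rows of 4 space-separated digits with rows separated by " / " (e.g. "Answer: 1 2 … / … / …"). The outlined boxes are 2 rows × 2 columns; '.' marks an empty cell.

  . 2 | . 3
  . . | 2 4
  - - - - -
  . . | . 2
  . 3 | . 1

Step 1. [r3c2∈{1,4}] r3c2 is the only open cell in col 2 admitting 4, so r3c2=4.
Step 2. [r3c1∈{1}] r3c1 is down to just 1, so r3c1=1.
Step 3. [r1c3∈{1}] r1c3 is down to just 1 ⇒ r1c3=1.
Step 4. [r1c1∈{4}] r1c1 has the single candidate 4. So r1c1=4.
Step 5. [r4c1∈{2}] r4c1 has the single candidate 2 ⇒ r4c1=2.
Step 6. [r3c3∈{3}] r3c3 is down to just 3 ⇒ r3c3=3.
Step 7. [r2c1∈{3}] r2c1's peers cover all but 3. So r2c1=3.
Step 8. [r4c3∈{4}] r4c3's peers cover all but 4 ⇒ r4c3=4.
Step 9. [r2c2∈{1}] only 1 remains possible at r2c2. So r2c2=1.

Answer: 4 2 1 3 / 3 1 2 4 / 1 4 3 2 / 2 3 4 1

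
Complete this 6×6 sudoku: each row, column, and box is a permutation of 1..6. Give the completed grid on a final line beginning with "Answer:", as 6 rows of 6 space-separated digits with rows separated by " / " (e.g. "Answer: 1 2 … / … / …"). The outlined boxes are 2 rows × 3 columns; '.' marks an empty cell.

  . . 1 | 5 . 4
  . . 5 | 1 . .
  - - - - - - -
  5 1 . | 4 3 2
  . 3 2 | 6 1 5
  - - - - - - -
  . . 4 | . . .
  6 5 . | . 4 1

Step 1. [r5c2∈{2}] only 2 remains possible at r5c2. So r5c2=2.
Step 2. [r1c1∈{2,3}] r1c1 is the only open cell in row 1 admitting 3 ⇒ r1c1=3.
Step 3. [r2c2∈{4,6}] 4 has one home in col 2: r2c2 ⇒ r2c2=4.
Step 4. [r1c5∈{2,6}] in row 1, 2 fits only at r1c5 ⇒ r1c5=2.
Step 5. [r5c4∈{3}] only 3 remains possible at r5c4, so r5c4=3.
Step 6. [r5c6∈{6}] r5c6 is down to just 6. So r5c6=6.
Step 7. [r1c2∈{6}] r1c2's peers cover all but 6. So r1c2=6.
Step 8. [r6c4∈{2}] r6c4 is down to just 2 ⇒ r6c4=2.
Step 9. [r2c5∈{6}] only 6 remains possible at r2c5, so r2c5=6.
Step 10. [r2c1∈{2}] r2c1 has the single candidate 2, so r2c1=2.
Step 11. [r5c5∈{5}] r5c5's peers cover all but 5 ⇒ r5c5=5.
Step 12. [r3c3∈{6}] r3c3's peers cover all but 6, so r3c3=6.
Step 13. [r4c1∈{4}] r4c1 has the single candidate 4 ⇒ r4c1=4.
Step 14. [r6c3∈{3}] only 3 remains possible at r6c3. So r6c3=3.
Step 15. [r5c1∈{1}] r5c1's peers cover all but 1, so r5c1=1.
Step 16. [r2c6∈{3}] r2c6's peers cover all but 3, so r2c6=3.

Answer: 3 6 1 5 2 4 / 2 4 5 1 6 3 / 5 1 6 4 3 2 / 4 3 2 6 1 5 / 1 2 4 3 5 6 / 6 5 3 2 4 1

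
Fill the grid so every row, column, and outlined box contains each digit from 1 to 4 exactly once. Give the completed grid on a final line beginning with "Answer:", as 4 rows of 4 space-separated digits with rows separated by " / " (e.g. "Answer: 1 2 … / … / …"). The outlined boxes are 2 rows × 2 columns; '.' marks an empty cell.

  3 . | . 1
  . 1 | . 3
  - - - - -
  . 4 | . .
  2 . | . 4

Step 1. [r2c3∈{2,4}] in row 2, 2 fits only at r2c3. So r2c3=2.
Step 2. [r4c3∈{1,3}] in row 4, 1 fits only at r4c3, so r4c3=1.
Step 3. [r2c1∈{4}] r2c1 has the single candidate 4, so r2c1=4.
Step 4. [r3c1∈{1}] r3c1 has the single candidate 1. So r3c1=1.
Step 5. [r4c2∈{3}] only 3 remains possible at r4c2 ⇒ r4c2=3.
Step 6. [r3c4∈{2}] only 2 remains possible at r3c4. So r3c4=2.
Step 7. [r1c2∈{2}] r1c2 has the single candidate 2 ⇒ r1c2=2.
Step 8. [r1c3∈{4}] r1c3 is down to just 4, so r1c3=4.
Step 9. [r3c3∈{3}] only 3 remains possible at r3c3 ⇒ r3c3=3.

Answer: 3 2 4 1 / 4 1 2 3 / 1 4 3 2 / 2 3 1 4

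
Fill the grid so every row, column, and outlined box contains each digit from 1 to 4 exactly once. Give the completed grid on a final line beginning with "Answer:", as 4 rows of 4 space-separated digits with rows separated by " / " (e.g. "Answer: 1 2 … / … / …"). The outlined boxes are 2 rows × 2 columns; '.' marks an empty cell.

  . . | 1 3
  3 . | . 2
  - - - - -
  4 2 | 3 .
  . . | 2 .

Step 1. [r2c2∈{1,4}] r2c2 is the only open cell in row 2 admitting 1 ⇒ r2c2=1.
Step 2. [r4c4∈{1,4}] row 4 places 4 nowhere but r4c4 ⇒ r4c4=4.
Step 3. [r3c4∈{1}] r3c4 is down to just 1, so r3c4=1.
Step 4. [r4c2∈{3}] only 3 remains possible at r4c2 ⇒ r4c2=3.
Step 5. [r4c1∈{1}] r4c1 is down to just 1 ⇒ r4c1=1.
Step 6. [r1c1∈{2}] only 2 remains possible at r1c1 ⇒ r1c1=2.
Step 7. [r1c2∈{4}] only 4 remains possible at r1c2. So r1c2=4.
Step 8. [r2c3∈{4}] r2c3 has the single candidate 4, so r2c3=4.

Answer: 2 4 1 3 / 3 1 4 2 / 4 2 3 1 / 1 3 2 4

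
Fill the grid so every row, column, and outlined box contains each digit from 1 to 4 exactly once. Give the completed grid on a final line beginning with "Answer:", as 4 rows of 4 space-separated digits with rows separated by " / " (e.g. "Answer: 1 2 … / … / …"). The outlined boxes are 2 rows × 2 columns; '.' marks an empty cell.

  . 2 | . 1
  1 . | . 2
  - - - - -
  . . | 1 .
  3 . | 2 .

Step 1. [r3c2∈{4}] only 4 remains possible at r3c2. So r3c2=4.
Step 2. [r2c3∈{3,4}] 4 has one home in row 2: r2c3. So r2c3=4.
Step 3. [r4c4∈{4}] r4c4 is down to just 4. So r4c4=4.
Step 4. [r1c1∈{4}] nothing but 4 survives at r1c1. So r1c1=4.
Step 5. [r3c4∈{3}] r3c4 has the single candidate 3. So r3c4=3.
Step 6. [r1c3∈{3}] r1c3's peers cover all but 3. So r1c3=3.
Step 7. [r2c2∈{3}] r2c2 has the single candidate 3. So r2c2=3.
Step 8. [r3c1∈{2}] nothing but 2 survives at r3c1, so r3c1=2.
Step 9. [r4c2∈{1}] r4c2 has the single candidate 1. So r4c2=1.

Answer: 4 2 3 1 / 1 3 4 2 / 2 4 1 3 / 3 1 2 4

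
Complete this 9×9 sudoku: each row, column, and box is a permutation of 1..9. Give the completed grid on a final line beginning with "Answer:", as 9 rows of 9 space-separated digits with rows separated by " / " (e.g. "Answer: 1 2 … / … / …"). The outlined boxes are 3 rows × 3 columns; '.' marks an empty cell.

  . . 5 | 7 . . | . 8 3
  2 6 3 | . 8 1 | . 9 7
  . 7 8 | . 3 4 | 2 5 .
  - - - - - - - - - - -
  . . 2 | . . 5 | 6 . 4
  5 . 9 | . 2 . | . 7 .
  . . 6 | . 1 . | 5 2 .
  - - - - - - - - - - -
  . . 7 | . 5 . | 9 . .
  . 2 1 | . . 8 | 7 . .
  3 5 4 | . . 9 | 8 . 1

Step 1. [r9c8∈{6}] r9c8 is down to just 6 ⇒ r9c8=6.
Step 2. [r5c7∈{1,3}] r5c7 is the only open cell in col 7 admitting 3, so r5c7=3.
Step 3. [r5c2∈{1,4,8}] r5c2 is the only open cell in row 5 admitting 1, so r5c2=1.
Step 4. [r5c4∈{4,6,8}] r5c4 is the only open cell in row 5 admitting 4 ⇒ r5c4=4.
Step 5. [r1c2∈{4,9}] col 2 places 9 nowhere but r1c2. So r1c2=9.
Step 6. [r3c4∈{6,9}] r3c4 is the only open cell in row 3 admitting 9 ⇒ r3c4=9.
Step 7. [r1c1∈{1,4}] across box 1, 4 lands solely at r1c1, so r1c1=4.
Step 8. [r7c4∈{1,2,3,6}] across row 7, 1 lands solely at r7c4 ⇒ r7c4=1.
Step 9. [r8c4∈{3,6}] 6 has one home in col 4: r8c4, so r8c4=6.
Step 10. [r6c6∈{3,7}] col 6 places 7 nowhere but r6c6, so r6c6=7.
Step 11. [r6c1∈{8}] r6c1 is down to just 8, so r6c1=8.
Step 12. [r4c2∈{3}] only 3 remains possible at r4c2. So r4c2=3.
Step 13. [r7c8∈{3,4}] 4 has one home in row 7: r7c8 ⇒ r7c8=4.
Step 14. [r1c6∈{2,6}] across row 1, 2 lands solely at r1c6. So r1c6=2.
Step 15. [r2c7∈{4}] only 4 remains possible at r2c7 ⇒ r2c7=4.
Step 16. [r9c5∈{7}] nothing but 7 survives at r9c5, so r9c5=7.
Step 17. [r5c9∈{8}] r5c9 has the single candidate 8. So r5c9=8.
Step 18. [r9c4∈{2}] nothing but 2 survives at r9c4. So r9c4=2.
Step 19. [r1c7∈{1}] r1c7 is down to just 1. So r1c7=1.
Step 20. [r6c2∈{4}] r6c2's peers cover all but 4, so r6c2=4.
Step 21. [r4c4∈{8}] r4c4 is down to just 8, so r4c4=8.
Step 22. [r8c8∈{3}] r8c8's peers cover all but 3. So r8c8=3.
Step 23. [r3c1∈{1}] nothing but 1 survives at r3c1. So r3c1=1.
Step 24. [r7c6∈{3}] only 3 remains possible at r7c6 ⇒ r7c6=3.
Step 25. [r7c1∈{6}] nothing but 6 survives at r7c1, so r7c1=6.
Step 26. [r4c5∈{9}] r4c5 has the single candidate 9, so r4c5=9.
Step 27. [r8c1∈{9}] only 9 remains possible at r8c1. So r8c1=9.
Step 28. [r8c5∈{4}] r8c5's peers cover all but 4 ⇒ r8c5=4.
Step 29. [r6c9∈{9}] r6c9 is down to just 9. So r6c9=9.
Step 30. [r7c9∈{2}] nothing but 2 survives at r7c9 ⇒ r7c9=2.
Step 31. [r2c4∈{5}] r2c4 is down to just 5, so r2c4=5.
Step 32. [r3c9∈{6}] r3c9's peers cover all but 6, so r3c9=6.
Step 33. [r4c8∈{1}] r4c8's peers cover all but 1 ⇒ r4c8=1.
Step 34. [r8c9∈{5}] only 5 remains possible at r8c9. So r8c9=5.
Step 35. [r7c2∈{8}] nothing but 8 survives at r7c2. So r7c2=8.
Step 36. [r4c1∈{7}] r4c1 has the single candidate 7, so r4c1=7.
Step 37. [r5c6∈{6}] r5c6 has the single candidate 6, so r5c6=6.
Step 38. [r1c5∈{6}] r1c5 has the single candidate 6, so r1c5=6.
Step 39. [r6c4∈{3}] nothing but 3 survives at r6c4, so r6c4=3.

Answer: 4 9 5 7 6 2 1 8 3 / 2 6 3 5 8 1 4 9 7 / 1 7 8 9 3 4 2 5 6 / 7 3 2 8 9 5 6 1 4 / 5 1 9 4 2 6 3 7 8 / 8 4 6 3 1 7 5 2 9 / 6 8 7 1 5 3 9 4 2 / 9 2 1 6 4 8 7 3 5 / 3 5 4 2 7 9 8 6 1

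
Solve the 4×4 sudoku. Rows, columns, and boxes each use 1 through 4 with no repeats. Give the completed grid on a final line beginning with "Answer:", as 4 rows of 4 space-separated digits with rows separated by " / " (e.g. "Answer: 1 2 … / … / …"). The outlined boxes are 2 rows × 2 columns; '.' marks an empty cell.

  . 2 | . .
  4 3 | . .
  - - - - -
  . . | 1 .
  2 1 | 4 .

Step 1. [r2c4∈{1,2}] row 2 places 1 nowhere but r2c4, so r2c4=1.
Step 2. [r4c4∈{3}] r4c4 has the single candidate 3 ⇒ r4c4=3.
Step 3. [r2c3∈{2}] nothing but 2 survives at r2c3. So r2c3=2.
Step 4. [r3c2∈{4}] only 4 remains possible at r3c2, so r3c2=4.
Step 5. [r1c4∈{4}] only 4 remains possible at r1c4 ⇒ r1c4=4.
Step 6. [r1c3∈{3}] only 3 remains possible at r1c3 ⇒ r1c3=3.
Step 7. [r1c1∈{1}] r1c1 is down to just 1 ⇒ r1c1=1.
Step 8. [r3c1∈{3}] only 3 remains possible at r3c1, so r3c1=3.
Step 9. [r3c4∈{2}] r3c4 has the single candidate 2 ⇒ r3c4=2.

Answer: 1 2 3 4 / 4 3 2 1 / 3 4 1 2 / 2 1 4 3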